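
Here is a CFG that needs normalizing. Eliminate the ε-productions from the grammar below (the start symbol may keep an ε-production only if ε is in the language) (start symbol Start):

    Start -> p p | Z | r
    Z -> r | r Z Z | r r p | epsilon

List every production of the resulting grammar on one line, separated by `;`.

Nullable nonterminals: {Start, Z}.
ε ∈ L(G) since Start is nullable, so keep Start → ε.
Add the nullable-subset variants: Z → r Z Z gives r Z Z | r Z.

Start -> p p | Z | r | epsilon; Z -> r | r Z Z | r Z | r r p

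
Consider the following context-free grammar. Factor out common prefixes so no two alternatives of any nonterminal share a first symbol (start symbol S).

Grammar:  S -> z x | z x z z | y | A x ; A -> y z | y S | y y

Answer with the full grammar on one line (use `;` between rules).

S has alternatives sharing prefix 'z x': factor to S → z x S' with S' → ε | z z.
A has alternatives sharing prefix 'y': factor to A → y A' with A' → z | S | y.

S -> y | A x | z x S'; A -> y A'; S' -> ε | z z; A' -> z | S | y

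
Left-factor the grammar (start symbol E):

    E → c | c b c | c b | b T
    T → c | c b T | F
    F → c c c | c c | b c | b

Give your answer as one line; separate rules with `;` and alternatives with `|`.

E → b T | c E'; T → F | c T'; F → c c F' | b F''; E' → ε | b E''; T' → ε | b T; F' → c | ε; F'' → c | ε; E'' → c | ε

E has alternatives sharing prefix 'c': factor to E → c E' with E' → ε | b c | b.
T has alternatives sharing prefix 'c': factor to T → c T' with T' → ε | b T.
F has alternatives sharing prefix 'c c': factor to F → c c F' with F' → c | ε.
F has alternatives sharing prefix 'b': factor to F → b F'' with F'' → c | ε.
E' has alternatives sharing prefix 'b': factor to E' → b E'' with E'' → c | ε.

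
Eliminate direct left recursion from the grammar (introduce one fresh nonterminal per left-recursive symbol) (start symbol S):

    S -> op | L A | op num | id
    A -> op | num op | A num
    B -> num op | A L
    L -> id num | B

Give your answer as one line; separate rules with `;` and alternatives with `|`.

Left recursion appears on A.
For A: α = {num}, β = {op, num op}. Rewrite as A → β A' and A' → α A' | ε.

S -> op | L A | op num | id; A -> op A' | num op A'; B -> num op | A L; L -> id num | B; A' -> num A' | epsilon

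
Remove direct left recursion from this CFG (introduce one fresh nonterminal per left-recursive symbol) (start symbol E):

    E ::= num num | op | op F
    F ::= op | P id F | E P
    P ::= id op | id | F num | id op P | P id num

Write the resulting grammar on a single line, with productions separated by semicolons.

E ::= num num | op | op F; F ::= op | P id F | E P; P ::= id op P' | id P' | F num P' | id op P P'; P' ::= id num P' | ε

P is directly left-recursive.
For P: α = {id num}, β = {id op, id, F num, id op P}. Rewrite as P → β P' and P' → α P' | ε.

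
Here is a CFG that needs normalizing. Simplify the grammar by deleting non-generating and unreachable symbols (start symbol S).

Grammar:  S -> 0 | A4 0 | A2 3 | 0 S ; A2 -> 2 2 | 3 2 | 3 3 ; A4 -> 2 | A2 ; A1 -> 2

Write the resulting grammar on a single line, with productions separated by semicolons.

S -> 0 | A4 0 | A2 3 | 0 S; A2 -> 2 2 | 3 2 | 3 3; A4 -> 2 | A2

Generating nonterminals: {A1, A2, A4, S}.
Reachable from S after that: {A2, A4, S}.
Removed useless symbols: {A1} and every production mentioning them.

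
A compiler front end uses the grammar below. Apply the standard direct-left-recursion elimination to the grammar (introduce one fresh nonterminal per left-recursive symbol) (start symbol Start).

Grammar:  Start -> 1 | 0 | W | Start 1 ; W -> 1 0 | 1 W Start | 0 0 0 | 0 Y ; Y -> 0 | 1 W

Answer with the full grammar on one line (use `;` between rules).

Directly left-recursive nonterminal: Start.
For Start: α = {1}, β = {1, 0, W}. Rewrite as Start → β Start1 and Start1 → α Start1 | ε.

Start -> 1 Start1 | 0 Start1 | W Start1; W -> 1 0 | 1 W Start | 0 0 0 | 0 Y; Y -> 0 | 1 W; Start1 -> 1 Start1 | eps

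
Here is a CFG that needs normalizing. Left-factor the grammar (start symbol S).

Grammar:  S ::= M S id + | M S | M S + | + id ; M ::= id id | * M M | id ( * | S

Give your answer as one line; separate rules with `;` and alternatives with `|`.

S ::= + id | M S S'; M ::= * M M | S | id M'; S' ::= id + | epsilon | +; M' ::= id | ( *

S has alternatives sharing prefix 'M S': factor to S → M S S' with S' → id + | ε | +.
M has alternatives sharing prefix 'id': factor to M → id M' with M' → id | ( *.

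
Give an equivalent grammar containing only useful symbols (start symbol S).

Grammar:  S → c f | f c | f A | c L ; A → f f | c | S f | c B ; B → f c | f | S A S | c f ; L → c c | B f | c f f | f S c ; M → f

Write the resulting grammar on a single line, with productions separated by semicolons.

Generating nonterminals: {A, B, L, M, S}.
Reachable from S after that: {A, B, L, S}.
Removed useless symbols: {M} and every production mentioning them.

S → c f | f c | f A | c L; A → f f | c | S f | c B; B → f c | f | S A S | c f; L → c c | B f | c f f | f S c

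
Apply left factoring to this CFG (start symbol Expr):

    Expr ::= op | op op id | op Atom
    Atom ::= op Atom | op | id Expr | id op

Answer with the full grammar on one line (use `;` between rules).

Expr has alternatives sharing prefix 'op': factor to Expr → op Expr1 with Expr1 → ε | op id | Atom.
Atom has alternatives sharing prefix 'op': factor to Atom → op Atom1 with Atom1 → Atom | ε.
Atom has alternatives sharing prefix 'id': factor to Atom → id Atom2 with Atom2 → Expr | op.

Expr ::= op Expr1; Atom ::= op Atom1 | id Atom2; Expr1 ::= ε | op id | Atom; Atom1 ::= Atom | ε; Atom2 ::= Expr | op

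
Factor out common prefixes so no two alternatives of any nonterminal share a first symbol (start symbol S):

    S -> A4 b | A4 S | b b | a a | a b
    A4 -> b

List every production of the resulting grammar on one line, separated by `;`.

S has alternatives sharing prefix 'A4': factor to S → A4 S' with S' → b | S.
S has alternatives sharing prefix 'a': factor to S → a S'' with S'' → a | b.

S -> b b | A4 S' | a S''; A4 -> b; S' -> b | S; S'' -> a | b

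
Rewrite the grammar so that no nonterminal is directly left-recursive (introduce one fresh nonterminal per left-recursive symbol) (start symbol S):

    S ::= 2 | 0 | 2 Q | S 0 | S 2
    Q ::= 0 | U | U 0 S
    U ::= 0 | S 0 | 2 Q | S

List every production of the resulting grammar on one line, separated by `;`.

Directly left-recursive nonterminal: S.
For S: α = {0, 2}, β = {2, 0, 2 Q}. Rewrite as S → β S' and S' → α S' | ε.

S ::= 2 S' | 0 S' | 2 Q S'; Q ::= 0 | U | U 0 S; U ::= 0 | S 0 | 2 Q | S; S' ::= 0 S' | 2 S' | ε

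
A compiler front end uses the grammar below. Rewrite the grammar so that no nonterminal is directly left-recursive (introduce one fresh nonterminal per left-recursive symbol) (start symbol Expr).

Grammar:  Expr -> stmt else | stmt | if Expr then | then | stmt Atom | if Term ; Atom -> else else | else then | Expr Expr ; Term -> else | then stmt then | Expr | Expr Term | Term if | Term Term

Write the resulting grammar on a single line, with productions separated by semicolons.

Expr -> stmt else | stmt | if Expr then | then | stmt Atom | if Term; Atom -> else else | else then | Expr Expr; Term -> else Term1 | then stmt then Term1 | Expr Term1 | Expr Term Term1; Term1 -> if Term1 | Term Term1 | eps

Directly left-recursive nonterminal: Term.
For Term: α = {if, Term}, β = {else, then stmt then, Expr, Expr Term}. Rewrite as Term → β Term1 and Term1 → α Term1 | ε.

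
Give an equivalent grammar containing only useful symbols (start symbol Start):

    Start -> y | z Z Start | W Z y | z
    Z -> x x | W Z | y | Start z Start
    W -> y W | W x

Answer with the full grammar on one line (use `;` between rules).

Generating nonterminals: {Start, Z}.
Reachable from Start after that: {Start, Z}.
Removed useless symbols: {W} and every production mentioning them.

Start -> y | z Z Start | z; Z -> x x | y | Start z Start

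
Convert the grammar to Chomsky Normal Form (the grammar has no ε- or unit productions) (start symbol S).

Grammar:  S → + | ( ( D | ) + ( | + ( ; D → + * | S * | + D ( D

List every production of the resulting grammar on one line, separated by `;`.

S → + | X1 Y1 | X2 Y2 | X3 X1; D → X3 X4 | S X4 | X3 Y3; X1 → (; X2 → ); X3 → +; X4 → *; Y1 → X1 D; Y2 → X3 X1; Y3 → D Y4; Y4 → X1 D

Introduce a nonterminal for each terminal appearing in a rule of length ≥ 2: X1 → (, X2 → ), X3 → +, X4 → *.
Binarize each right-hand side of length ≥ 3 by chaining fresh nonterminals (Y1, Y2, …): affected rules were S → X1 X1 D; S → X2 X3 X1; D → X3 D X1 D.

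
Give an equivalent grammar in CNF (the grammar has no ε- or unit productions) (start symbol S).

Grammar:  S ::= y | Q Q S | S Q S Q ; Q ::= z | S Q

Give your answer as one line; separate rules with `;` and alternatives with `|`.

Binarize each right-hand side of length ≥ 3 by chaining fresh nonterminals (Y1, Y2, …): affected rules were S → Q Q S; S → S Q S Q.

S ::= y | Q Y1 | S Y2; Q ::= z | S Q; Y1 ::= Q S; Y2 ::= Q Y3; Y3 ::= S Q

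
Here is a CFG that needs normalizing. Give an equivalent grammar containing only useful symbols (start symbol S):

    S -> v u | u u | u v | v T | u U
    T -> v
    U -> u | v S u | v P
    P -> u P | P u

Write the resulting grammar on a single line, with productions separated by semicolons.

Generating nonterminals: {S, T, U}.
Reachable from S after that: {S, T, U}.
Removed useless symbols: {P} and every production mentioning them.

S -> v u | u u | u v | v T | u U; T -> v; U -> u | v S u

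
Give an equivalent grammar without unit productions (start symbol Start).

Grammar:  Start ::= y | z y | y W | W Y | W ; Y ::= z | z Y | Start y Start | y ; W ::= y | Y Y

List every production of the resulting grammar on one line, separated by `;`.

Start ::= y | z y | y W | W Y | Y Y; Y ::= z | z Y | Start y Start | y; W ::= y | Y Y

Unit pairs: Start ⇒* {W}.
For each unit pair (A, B), copy every non-unit production of B to A, then drop all unit productions.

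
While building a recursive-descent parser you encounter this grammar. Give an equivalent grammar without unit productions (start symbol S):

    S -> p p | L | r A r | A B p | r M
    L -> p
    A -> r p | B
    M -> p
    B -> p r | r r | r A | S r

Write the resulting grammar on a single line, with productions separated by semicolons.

S -> p | p p | r A r | A B p | r M; L -> p; A -> p r | r r | r A | S r | r p; M -> p; B -> p r | r r | r A | S r

Unit pairs: A ⇒* {B}; S ⇒* {L}.
For every A with A ⇒* B via unit rules, add B's non-unit alternatives to A; then delete every rule of the form X → Y.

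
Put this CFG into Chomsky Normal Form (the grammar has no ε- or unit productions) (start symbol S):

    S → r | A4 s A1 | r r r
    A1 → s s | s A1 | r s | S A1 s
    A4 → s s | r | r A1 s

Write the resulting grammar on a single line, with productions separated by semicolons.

Introduce a nonterminal for each terminal appearing in a rule of length ≥ 2: X1 → s, X2 → r.
Binarize each right-hand side of length ≥ 3 by chaining fresh nonterminals (Y1, Y2, …): affected rules were S → A4 X1 A1; S → X2 X2 X2; A1 → S A1 X1; A4 → X2 A1 X1.

S → r | A4 Y1 | X2 Y2; A1 → X1 X1 | X1 A1 | X2 X1 | S Y3; A4 → X1 X1 | r | X2 Y4; X1 → s; X2 → r; Y1 → X1 A1; Y2 → X2 X2; Y3 → A1 X1; Y4 → A1 X1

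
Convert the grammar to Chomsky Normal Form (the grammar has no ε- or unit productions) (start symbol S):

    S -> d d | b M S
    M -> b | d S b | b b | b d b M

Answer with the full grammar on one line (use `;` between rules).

Introduce a nonterminal for each terminal appearing in a rule of length ≥ 2: X1 → d, X2 → b.
Binarize each right-hand side of length ≥ 3 by chaining fresh nonterminals (Y1, Y2, …): affected rules were S → X2 M S; M → X1 S X2; M → X2 X1 X2 M.

S -> X1 X1 | X2 Y1; M -> b | X1 Y2 | X2 X2 | X2 Y3; X1 -> d; X2 -> b; Y1 -> M S; Y2 -> S X2; Y3 -> X1 Y4; Y4 -> X2 M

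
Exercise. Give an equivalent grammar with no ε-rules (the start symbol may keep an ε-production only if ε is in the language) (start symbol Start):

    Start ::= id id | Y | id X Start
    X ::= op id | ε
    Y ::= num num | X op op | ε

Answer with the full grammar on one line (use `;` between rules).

Nullable nonterminals: {Start, X, Y}.
ε ∈ L(G) since Start is nullable, so keep Start → ε.
For each production, add variants omitting each subset of nullable occurrences: Start → id X Start gives id X Start | id X | id Start | id. Y → X op op gives X op op | op op.

Start ::= id id | Y | id X Start | id X | id Start | id | ε; X ::= op id; Y ::= num num | X op op | op op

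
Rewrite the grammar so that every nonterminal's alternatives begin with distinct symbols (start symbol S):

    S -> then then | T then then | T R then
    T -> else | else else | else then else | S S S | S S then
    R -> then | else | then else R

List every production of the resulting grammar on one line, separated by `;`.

S -> then then | T S'; T -> else T' | S S T''; R -> else | then R'; S' -> then then | R then; T' -> eps | else | then else; T'' -> S | then; R' -> eps | else R

S has alternatives sharing prefix 'T': factor to S → T S' with S' → then then | R then.
T has alternatives sharing prefix 'else': factor to T → else T' with T' → ε | else | then else.
T has alternatives sharing prefix 'S S': factor to T → S S T'' with T'' → S | then.
R has alternatives sharing prefix 'then': factor to R → then R' with R' → ε | else R.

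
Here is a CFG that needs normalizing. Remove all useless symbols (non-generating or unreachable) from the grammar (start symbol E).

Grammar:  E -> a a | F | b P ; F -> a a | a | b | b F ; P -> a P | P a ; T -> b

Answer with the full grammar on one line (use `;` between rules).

E -> a a | F; F -> a a | a | b | b F

Generating nonterminals: {E, F, T}.
Reachable from E after that: {E, F}.
Removed useless symbols: {P, T} and every production mentioning them.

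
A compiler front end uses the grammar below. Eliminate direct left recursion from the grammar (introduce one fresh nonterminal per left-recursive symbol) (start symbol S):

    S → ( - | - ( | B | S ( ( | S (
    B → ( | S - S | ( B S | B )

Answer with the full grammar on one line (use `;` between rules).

S → ( - S' | - ( S' | B S'; B → ( B' | S - S B' | ( B S B'; S' → ( ( S' | ( S' | eps; B' → ) B' | eps

Directly left-recursive nonterminals: S, B.
For S: α = {( (, (}, β = {( -, - (, B}. Rewrite as S → β S' and S' → α S' | ε.
For B: α = {)}, β = {(, S - S, ( B S}. Rewrite as B → β B' and B' → α B' | ε.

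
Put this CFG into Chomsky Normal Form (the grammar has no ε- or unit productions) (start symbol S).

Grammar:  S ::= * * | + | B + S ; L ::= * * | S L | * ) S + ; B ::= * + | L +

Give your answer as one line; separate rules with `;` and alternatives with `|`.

Introduce a nonterminal for each terminal appearing in a rule of length ≥ 2: X1 → *, X2 → +, X3 → ).
Binarize each right-hand side of length ≥ 3 by chaining fresh nonterminals (Y1, Y2, …): affected rules were S → B X2 S; L → X1 X3 S X2.

S ::= X1 X1 | + | B Y1; L ::= X1 X1 | S L | X1 Y2; B ::= X1 X2 | L X2; X1 ::= *; X2 ::= +; X3 ::= ); Y1 ::= X2 S; Y2 ::= X3 Y3; Y3 ::= S X2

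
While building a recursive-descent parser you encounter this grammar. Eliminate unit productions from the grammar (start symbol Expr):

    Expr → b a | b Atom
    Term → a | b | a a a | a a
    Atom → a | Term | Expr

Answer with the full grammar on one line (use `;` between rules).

Unit pairs: Atom ⇒* {Expr, Term}.
For every A with A ⇒* B via unit rules, add B's non-unit alternatives to A; then delete every rule of the form X → Y.

Expr → b a | b Atom; Term → a | b | a a a | a a; Atom → a | b | a a a | a a | b a | b Atom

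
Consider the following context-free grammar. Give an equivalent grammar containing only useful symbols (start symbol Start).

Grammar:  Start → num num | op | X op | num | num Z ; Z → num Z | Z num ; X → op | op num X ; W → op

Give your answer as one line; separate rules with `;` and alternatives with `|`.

Start → num num | op | X op | num; X → op | op num X

Generating nonterminals: {Start, W, X}.
Reachable from Start after that: {Start, X}.
Removed useless symbols: {W, Z} and every production mentioning them.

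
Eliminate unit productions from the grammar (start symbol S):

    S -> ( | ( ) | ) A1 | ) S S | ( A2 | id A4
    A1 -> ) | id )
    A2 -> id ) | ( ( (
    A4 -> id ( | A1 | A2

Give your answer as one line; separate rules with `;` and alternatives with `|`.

Unit pairs: A4 ⇒* {A1, A2}.
For every A with A ⇒* B via unit rules, add B's non-unit alternatives to A; then delete every rule of the form X → Y.

S -> ( | ( ) | ) A1 | ) S S | ( A2 | id A4; A1 -> ) | id ); A2 -> id ) | ( ( (; A4 -> id ( | id ) | ( ( ( | )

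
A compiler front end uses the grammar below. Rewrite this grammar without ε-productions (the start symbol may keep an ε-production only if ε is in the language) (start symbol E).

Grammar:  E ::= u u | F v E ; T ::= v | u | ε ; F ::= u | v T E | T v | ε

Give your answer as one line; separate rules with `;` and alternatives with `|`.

E ::= u u | F v E | v E; T ::= v | u; F ::= u | v T E | v E | T v | v

Nullable set = {F, T}.
ε ∉ L(G), so no ε-production is kept.
For each production, add variants omitting each subset of nullable occurrences: E → F v E gives F v E | v E. F → v T E gives v T E | v E. F → T v gives T v | v.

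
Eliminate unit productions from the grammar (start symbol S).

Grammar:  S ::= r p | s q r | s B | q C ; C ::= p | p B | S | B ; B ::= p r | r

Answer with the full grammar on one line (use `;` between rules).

S ::= r p | s q r | s B | q C; C ::= p r | r | p | p B | r p | s q r | s B | q C; B ::= p r | r

Unit pairs: C ⇒* {B, S}.
Replace each nonterminal's rules with the union of the non-unit rules of every nonterminal it unit-derives.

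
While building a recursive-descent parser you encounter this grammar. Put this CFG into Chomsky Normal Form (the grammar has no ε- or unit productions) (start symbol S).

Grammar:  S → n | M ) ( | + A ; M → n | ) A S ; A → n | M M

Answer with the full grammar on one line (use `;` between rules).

Introduce a nonterminal for each terminal appearing in a rule of length ≥ 2: X1 → ), X2 → (, X3 → +.
Binarize each right-hand side of length ≥ 3 by chaining fresh nonterminals (Y1, Y2, …): affected rules were S → M X1 X2; M → X1 A S.

S → n | M Y1 | X3 A; M → n | X1 Y2; A → n | M M; X1 → ); X2 → (; X3 → +; Y1 → X1 X2; Y2 → A S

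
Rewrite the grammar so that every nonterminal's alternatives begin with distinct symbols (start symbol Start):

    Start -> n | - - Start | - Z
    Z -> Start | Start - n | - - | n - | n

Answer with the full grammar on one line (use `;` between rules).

Start has alternatives sharing prefix '-': factor to Start → - Start1 with Start1 → - Start | Z.
Z has alternatives sharing prefix 'Start': factor to Z → Start Z1 with Z1 → ε | - n.
Z has alternatives sharing prefix 'n': factor to Z → n Z2 with Z2 → - | ε.

Start -> n | - Start1; Z -> - - | Start Z1 | n Z2; Start1 -> - Start | Z; Z1 -> ε | - n; Z2 -> - | ε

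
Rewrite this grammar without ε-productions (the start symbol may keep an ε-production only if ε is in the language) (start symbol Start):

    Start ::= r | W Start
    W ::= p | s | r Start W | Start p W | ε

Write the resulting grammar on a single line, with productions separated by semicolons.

Nullable set = {W}.
ε ∉ L(G), so no ε-production is kept.
Add the nullable-subset variants: W → r Start W gives r Start W | r Start. W → Start p W gives Start p W | Start p.

Start ::= r | W Start; W ::= p | s | r Start W | r Start | Start p W | Start p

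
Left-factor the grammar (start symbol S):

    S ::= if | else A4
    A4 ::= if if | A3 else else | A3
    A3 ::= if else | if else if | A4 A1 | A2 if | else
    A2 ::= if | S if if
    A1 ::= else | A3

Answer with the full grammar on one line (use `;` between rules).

A4 has alternatives sharing prefix 'A3': factor to A4 → A3 A4' with A4' → else else | ε.
A3 has alternatives sharing prefix 'if else': factor to A3 → if else A3' with A3' → ε | if.

S ::= if | else A4; A4 ::= if if | A3 A4'; A3 ::= A4 A1 | A2 if | else | if else A3'; A2 ::= if | S if if; A1 ::= else | A3; A4' ::= else else | ε; A3' ::= ε | if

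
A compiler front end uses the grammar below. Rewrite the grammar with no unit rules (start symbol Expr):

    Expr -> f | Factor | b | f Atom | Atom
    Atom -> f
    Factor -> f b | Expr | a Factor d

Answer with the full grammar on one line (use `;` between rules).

Expr -> f | f b | a Factor d | b | f Atom; Atom -> f; Factor -> f | f b | a Factor d | b | f Atom

Unit pairs: Expr ⇒* {Atom, Factor}; Factor ⇒* {Atom, Expr}.
For each unit pair (A, B), copy every non-unit production of B to A, then drop all unit productions.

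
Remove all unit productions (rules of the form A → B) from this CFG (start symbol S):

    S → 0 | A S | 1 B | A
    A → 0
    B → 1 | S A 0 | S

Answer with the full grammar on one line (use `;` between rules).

Unit pairs: B ⇒* {A, S}; S ⇒* {A}.
Replace each nonterminal's rules with the union of the non-unit rules of every nonterminal it unit-derives.

S → 0 | A S | 1 B; A → 0; B → 1 | S A 0 | 0 | A S | 1 B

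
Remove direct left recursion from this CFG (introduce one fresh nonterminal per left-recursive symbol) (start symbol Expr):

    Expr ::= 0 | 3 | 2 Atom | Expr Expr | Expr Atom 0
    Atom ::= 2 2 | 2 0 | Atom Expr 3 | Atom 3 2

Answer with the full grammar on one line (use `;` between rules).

Directly left-recursive nonterminals: Expr, Atom.
For Expr: α = {Expr, Atom 0}, β = {0, 3, 2 Atom}. Rewrite as Expr → β Expr1 and Expr1 → α Expr1 | ε.
For Atom: α = {Expr 3, 3 2}, β = {2 2, 2 0}. Rewrite as Atom → β Atom1 and Atom1 → α Atom1 | ε.

Expr ::= 0 Expr1 | 3 Expr1 | 2 Atom Expr1; Atom ::= 2 2 Atom1 | 2 0 Atom1; Expr1 ::= Expr Expr1 | Atom 0 Expr1 | ε; Atom1 ::= Expr 3 Atom1 | 3 2 Atom1 | ε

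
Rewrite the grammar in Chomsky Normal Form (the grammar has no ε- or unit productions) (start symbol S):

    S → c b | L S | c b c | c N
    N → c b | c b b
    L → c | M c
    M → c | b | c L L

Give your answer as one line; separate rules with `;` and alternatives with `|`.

Introduce a nonterminal for each terminal appearing in a rule of length ≥ 2: X1 → c, X2 → b.
Binarize each right-hand side of length ≥ 3 by chaining fresh nonterminals (Y1, Y2, …): affected rules were S → X1 X2 X1; N → X1 X2 X2; M → X1 L L.

S → X1 X2 | L S | X1 Y1 | X1 N; N → X1 X2 | X1 Y2; L → c | M X1; M → c | b | X1 Y3; X1 → c; X2 → b; Y1 → X2 X1; Y2 → X2 X2; Y3 → L L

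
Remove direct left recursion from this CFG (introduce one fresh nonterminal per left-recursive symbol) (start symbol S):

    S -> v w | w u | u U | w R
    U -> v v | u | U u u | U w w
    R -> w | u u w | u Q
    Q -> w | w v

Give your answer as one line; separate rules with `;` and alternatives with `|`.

U is directly left-recursive.
For U: α = {u u, w w}, β = {v v, u}. Rewrite as U → β U' and U' → α U' | ε.

S -> v w | w u | u U | w R; U -> v v U' | u U'; R -> w | u u w | u Q; Q -> w | w v; U' -> u u U' | w w U' | ε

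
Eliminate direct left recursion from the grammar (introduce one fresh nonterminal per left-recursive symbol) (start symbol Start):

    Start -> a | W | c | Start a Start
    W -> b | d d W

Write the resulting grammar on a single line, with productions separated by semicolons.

Start -> a Start1 | W Start1 | c Start1; W -> b | d d W; Start1 -> a Start Start1 | ε

Start is directly left-recursive.
For Start: α = {a Start}, β = {a, W, c}. Rewrite as Start → β Start1 and Start1 → α Start1 | ε.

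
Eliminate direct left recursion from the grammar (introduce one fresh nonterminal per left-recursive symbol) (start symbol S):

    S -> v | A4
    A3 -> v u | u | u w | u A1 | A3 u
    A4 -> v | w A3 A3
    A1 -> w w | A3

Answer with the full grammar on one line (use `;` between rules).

Directly left-recursive nonterminal: A3.
For A3: α = {u}, β = {v u, u, u w, u A1}. Rewrite as A3 → β A3' and A3' → α A3' | ε.

S -> v | A4; A3 -> v u A3' | u A3' | u w A3' | u A1 A3'; A4 -> v | w A3 A3; A1 -> w w | A3; A3' -> u A3' | eps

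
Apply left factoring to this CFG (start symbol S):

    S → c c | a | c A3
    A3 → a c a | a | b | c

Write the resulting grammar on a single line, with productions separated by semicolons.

S → a | c S'; A3 → b | c | a A3'; S' → c | A3; A3' → c a | ε

S has alternatives sharing prefix 'c': factor to S → c S' with S' → c | A3.
A3 has alternatives sharing prefix 'a': factor to A3 → a A3' with A3' → c a | ε.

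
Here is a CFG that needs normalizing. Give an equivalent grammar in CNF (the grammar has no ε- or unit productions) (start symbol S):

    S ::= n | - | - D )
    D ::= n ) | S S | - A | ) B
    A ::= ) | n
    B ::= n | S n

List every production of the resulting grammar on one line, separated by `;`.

S ::= n | - | X1 Y1; D ::= X3 X2 | S S | X1 A | X2 B; A ::= ) | n; B ::= n | S X3; X1 ::= -; X2 ::= ); X3 ::= n; Y1 ::= D X2

Introduce a nonterminal for each terminal appearing in a rule of length ≥ 2: X1 → -, X2 → ), X3 → n.
Binarize each right-hand side of length ≥ 3 by chaining fresh nonterminals (Y1, Y2, …): affected rules were S → X1 D X2.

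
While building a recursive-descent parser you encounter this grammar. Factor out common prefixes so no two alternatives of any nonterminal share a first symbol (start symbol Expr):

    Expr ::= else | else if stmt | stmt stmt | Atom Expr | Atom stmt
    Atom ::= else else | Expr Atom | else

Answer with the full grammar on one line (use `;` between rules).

Expr ::= stmt stmt | else Expr1 | Atom Expr2; Atom ::= Expr Atom | else Atom1; Expr1 ::= ε | if stmt; Expr2 ::= Expr | stmt; Atom1 ::= else | ε

Expr has alternatives sharing prefix 'else': factor to Expr → else Expr1 with Expr1 → ε | if stmt.
Expr has alternatives sharing prefix 'Atom': factor to Expr → Atom Expr2 with Expr2 → Expr | stmt.
Atom has alternatives sharing prefix 'else': factor to Atom → else Atom1 with Atom1 → else | ε.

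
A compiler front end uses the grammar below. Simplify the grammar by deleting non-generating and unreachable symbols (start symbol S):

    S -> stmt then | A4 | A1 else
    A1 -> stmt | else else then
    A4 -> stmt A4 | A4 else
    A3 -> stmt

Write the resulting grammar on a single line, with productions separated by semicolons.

S -> stmt then | A1 else; A1 -> stmt | else else then

Generating nonterminals: {A1, A3, S}.
Reachable from S after that: {A1, S}.
Removed useless symbols: {A3, A4} and every production mentioning them.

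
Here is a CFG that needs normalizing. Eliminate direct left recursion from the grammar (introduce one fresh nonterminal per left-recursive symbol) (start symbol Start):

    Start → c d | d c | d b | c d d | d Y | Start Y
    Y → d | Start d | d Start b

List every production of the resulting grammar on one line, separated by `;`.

Start → c d Start1 | d c Start1 | d b Start1 | c d d Start1 | d Y Start1; Y → d | Start d | d Start b; Start1 → Y Start1 | ε

Start is directly left-recursive.
For Start: α = {Y}, β = {c d, d c, d b, c d d, d Y}. Rewrite as Start → β Start1 and Start1 → α Start1 | ε.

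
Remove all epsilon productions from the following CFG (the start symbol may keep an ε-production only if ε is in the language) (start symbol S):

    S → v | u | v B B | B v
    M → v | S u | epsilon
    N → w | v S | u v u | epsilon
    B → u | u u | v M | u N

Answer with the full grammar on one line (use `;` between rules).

S → v | u | v B B | B v; M → v | S u; N → w | v S | u v u; B → u | u u | v M | v | u N

The nullable symbols are {M, N}.
ε ∉ L(G), so no ε-production is kept.
For each production, add variants omitting each subset of nullable occurrences: B → v M gives v M | v.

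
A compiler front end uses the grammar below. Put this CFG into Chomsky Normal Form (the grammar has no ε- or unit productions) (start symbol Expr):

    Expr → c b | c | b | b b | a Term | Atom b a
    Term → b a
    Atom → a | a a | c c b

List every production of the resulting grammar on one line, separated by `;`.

Introduce a nonterminal for each terminal appearing in a rule of length ≥ 2: X1 → c, X2 → b, X3 → a.
Binarize each right-hand side of length ≥ 3 by chaining fresh nonterminals (Y1, Y2, …): affected rules were Expr → Atom X2 X3; Atom → X1 X1 X2.

Expr → X1 X2 | c | b | X2 X2 | X3 Term | Atom Y1; Term → X2 X3; Atom → a | X3 X3 | X1 Y2; X1 → c; X2 → b; X3 → a; Y1 → X2 X3; Y2 → X1 X2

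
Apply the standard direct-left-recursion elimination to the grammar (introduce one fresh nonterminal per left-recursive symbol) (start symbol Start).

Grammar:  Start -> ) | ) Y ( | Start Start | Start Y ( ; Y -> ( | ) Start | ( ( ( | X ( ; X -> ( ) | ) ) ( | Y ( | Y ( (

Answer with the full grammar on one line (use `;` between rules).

Start -> ) Start1 | ) Y ( Start1; Y -> ( | ) Start | ( ( ( | X (; X -> ( ) | ) ) ( | Y ( | Y ( (; Start1 -> Start Start1 | Y ( Start1 | epsilon

Directly left-recursive nonterminal: Start.
For Start: α = {Start, Y (}, β = {), ) Y (}. Rewrite as Start → β Start1 and Start1 → α Start1 | ε.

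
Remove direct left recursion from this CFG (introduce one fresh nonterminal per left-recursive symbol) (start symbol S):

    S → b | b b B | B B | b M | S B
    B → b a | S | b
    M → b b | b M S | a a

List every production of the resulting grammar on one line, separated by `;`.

S is directly left-recursive.
For S: α = {B}, β = {b, b b B, B B, b M}. Rewrite as S → β S' and S' → α S' | ε.

S → b S' | b b B S' | B B S' | b M S'; B → b a | S | b; M → b b | b M S | a a; S' → B S' | epsilon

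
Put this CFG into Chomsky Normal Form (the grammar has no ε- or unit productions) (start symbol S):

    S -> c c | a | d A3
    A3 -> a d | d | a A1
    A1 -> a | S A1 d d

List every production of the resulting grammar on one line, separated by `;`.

S -> X1 X1 | a | X2 A3; A3 -> X3 X2 | d | X3 A1; A1 -> a | S Y1; X1 -> c; X2 -> d; X3 -> a; Y1 -> A1 Y2; Y2 -> X2 X2

Introduce a nonterminal for each terminal appearing in a rule of length ≥ 2: X1 → c, X2 → d, X3 → a.
Binarize each right-hand side of length ≥ 3 by chaining fresh nonterminals (Y1, Y2, …): affected rules were A1 → S A1 X2 X2.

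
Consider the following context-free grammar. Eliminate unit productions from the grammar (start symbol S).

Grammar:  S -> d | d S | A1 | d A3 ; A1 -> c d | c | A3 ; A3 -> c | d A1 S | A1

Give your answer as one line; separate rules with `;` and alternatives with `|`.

S -> c d | c | d | d S | d A3 | d A1 S; A1 -> c d | c | d A1 S; A3 -> c d | c | d A1 S

Unit pairs: A1 ⇒* {A3}; A3 ⇒* {A1}; S ⇒* {A1, A3}.
For each unit pair (A, B), copy every non-unit production of B to A, then drop all unit productions.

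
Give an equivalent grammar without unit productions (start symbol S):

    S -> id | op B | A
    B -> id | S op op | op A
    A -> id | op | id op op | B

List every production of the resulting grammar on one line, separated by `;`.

Unit pairs: A ⇒* {B}; S ⇒* {A, B}.
Replace each nonterminal's rules with the union of the non-unit rules of every nonterminal it unit-derives.

S -> id | S op op | op A | op B | op | id op op; B -> id | S op op | op A; A -> id | S op op | op A | op | id op op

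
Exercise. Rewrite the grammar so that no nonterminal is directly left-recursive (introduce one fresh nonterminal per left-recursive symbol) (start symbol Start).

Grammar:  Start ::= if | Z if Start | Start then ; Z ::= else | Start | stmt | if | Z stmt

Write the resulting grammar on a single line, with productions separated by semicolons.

Start ::= if Start1 | Z if Start Start1; Z ::= else Z1 | Start Z1 | stmt Z1 | if Z1; Start1 ::= then Start1 | ε; Z1 ::= stmt Z1 | ε

Start, Z are directly left-recursive.
For Start: α = {then}, β = {if, Z if Start}. Rewrite as Start → β Start1 and Start1 → α Start1 | ε.
For Z: α = {stmt}, β = {else, Start, stmt, if}. Rewrite as Z → β Z1 and Z1 → α Z1 | ε.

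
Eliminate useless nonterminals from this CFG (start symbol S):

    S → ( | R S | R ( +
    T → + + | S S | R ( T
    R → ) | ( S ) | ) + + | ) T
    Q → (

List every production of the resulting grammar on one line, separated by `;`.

S → ( | R S | R ( +; T → + + | S S | R ( T; R → ) | ( S ) | ) + + | ) T

Generating nonterminals: {Q, R, S, T}.
Reachable from S after that: {R, S, T}.
Removed useless symbols: {Q} and every production mentioning them.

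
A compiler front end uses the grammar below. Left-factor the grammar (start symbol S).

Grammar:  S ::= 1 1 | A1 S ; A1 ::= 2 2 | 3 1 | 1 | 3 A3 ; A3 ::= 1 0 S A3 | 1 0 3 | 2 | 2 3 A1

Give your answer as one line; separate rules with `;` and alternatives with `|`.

S ::= 1 1 | A1 S; A1 ::= 2 2 | 1 | 3 A1'; A3 ::= 1 0 A3' | 2 A3''; A1' ::= 1 | A3; A3' ::= S A3 | 3; A3'' ::= ε | 3 A1

A1 has alternatives sharing prefix '3': factor to A1 → 3 A1' with A1' → 1 | A3.
A3 has alternatives sharing prefix '1 0': factor to A3 → 1 0 A3' with A3' → S A3 | 3.
A3 has alternatives sharing prefix '2': factor to A3 → 2 A3'' with A3'' → ε | 3 A1.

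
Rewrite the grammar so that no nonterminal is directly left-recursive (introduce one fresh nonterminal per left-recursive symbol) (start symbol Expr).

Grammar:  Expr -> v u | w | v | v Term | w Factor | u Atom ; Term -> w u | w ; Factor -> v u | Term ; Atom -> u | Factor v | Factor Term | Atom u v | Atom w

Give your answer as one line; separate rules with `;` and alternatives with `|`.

Expr -> v u | w | v | v Term | w Factor | u Atom; Term -> w u | w; Factor -> v u | Term; Atom -> u Atom1 | Factor v Atom1 | Factor Term Atom1; Atom1 -> u v Atom1 | w Atom1 | eps

Atom is directly left-recursive.
For Atom: α = {u v, w}, β = {u, Factor v, Factor Term}. Rewrite as Atom → β Atom1 and Atom1 → α Atom1 | ε.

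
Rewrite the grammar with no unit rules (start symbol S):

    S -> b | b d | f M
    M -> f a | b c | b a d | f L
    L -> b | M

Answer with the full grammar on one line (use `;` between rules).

S -> b | b d | f M; M -> f a | b c | b a d | f L; L -> b | f a | b c | b a d | f L

Unit pairs: L ⇒* {M}.
Replace each nonterminal's rules with the union of the non-unit rules of every nonterminal it unit-derives.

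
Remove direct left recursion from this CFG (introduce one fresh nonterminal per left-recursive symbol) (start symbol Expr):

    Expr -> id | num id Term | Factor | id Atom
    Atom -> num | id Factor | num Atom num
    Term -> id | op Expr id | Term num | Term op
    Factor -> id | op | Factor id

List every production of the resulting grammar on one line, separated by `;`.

Expr -> id | num id Term | Factor | id Atom; Atom -> num | id Factor | num Atom num; Term -> id Term1 | op Expr id Term1; Factor -> id Factor1 | op Factor1; Term1 -> num Term1 | op Term1 | ε; Factor1 -> id Factor1 | ε

Left recursion appears on Term, Factor.
For Term: α = {num, op}, β = {id, op Expr id}. Rewrite as Term → β Term1 and Term1 → α Term1 | ε.
For Factor: α = {id}, β = {id, op}. Rewrite as Factor → β Factor1 and Factor1 → α Factor1 | ε.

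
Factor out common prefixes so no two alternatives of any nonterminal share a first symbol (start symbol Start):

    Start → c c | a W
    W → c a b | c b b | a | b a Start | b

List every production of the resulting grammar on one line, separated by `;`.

W has alternatives sharing prefix 'c': factor to W → c W1 with W1 → a b | b b.
W has alternatives sharing prefix 'b': factor to W → b W2 with W2 → a Start | ε.

Start → c c | a W; W → a | c W1 | b W2; W1 → a b | b b; W2 → a Start | epsilon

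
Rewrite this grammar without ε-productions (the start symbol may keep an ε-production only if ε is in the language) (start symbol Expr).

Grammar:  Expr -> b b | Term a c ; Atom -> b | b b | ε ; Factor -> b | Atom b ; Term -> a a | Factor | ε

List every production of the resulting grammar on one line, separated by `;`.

The nullable symbols are {Atom, Term}.
ε ∉ L(G), so no ε-production is kept.
Expand every rule over subsets of its nullable positions: Expr → Term a c gives Term a c | a c.

Expr -> b b | Term a c | a c; Atom -> b | b b; Factor -> b | Atom b; Term -> a a | Factor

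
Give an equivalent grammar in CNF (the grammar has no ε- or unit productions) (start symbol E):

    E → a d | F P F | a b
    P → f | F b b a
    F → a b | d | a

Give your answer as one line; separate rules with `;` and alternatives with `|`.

Introduce a nonterminal for each terminal appearing in a rule of length ≥ 2: X1 → a, X2 → d, X3 → b.
Binarize each right-hand side of length ≥ 3 by chaining fresh nonterminals (Y1, Y2, …): affected rules were E → F P F; P → F X3 X3 X1.

E → X1 X2 | F Y1 | X1 X3; P → f | F Y2; F → X1 X3 | d | a; X1 → a; X2 → d; X3 → b; Y1 → P F; Y2 → X3 Y3; Y3 → X3 X1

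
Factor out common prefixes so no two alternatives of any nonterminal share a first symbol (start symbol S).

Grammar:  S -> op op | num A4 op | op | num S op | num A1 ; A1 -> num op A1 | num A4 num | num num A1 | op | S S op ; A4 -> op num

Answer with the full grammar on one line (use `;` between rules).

S has alternatives sharing prefix 'num': factor to S → num S' with S' → A4 op | S op | A1.
S has alternatives sharing prefix 'op': factor to S → op S'' with S'' → op | ε.
A1 has alternatives sharing prefix 'num': factor to A1 → num A1' with A1' → op A1 | A4 num | num A1.

S -> num S' | op S''; A1 -> op | S S op | num A1'; A4 -> op num; S' -> A4 op | S op | A1; S'' -> op | ε; A1' -> op A1 | A4 num | num A1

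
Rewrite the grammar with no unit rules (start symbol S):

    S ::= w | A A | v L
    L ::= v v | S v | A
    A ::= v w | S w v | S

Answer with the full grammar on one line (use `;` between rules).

S ::= w | A A | v L; L ::= v v | S v | w | A A | v L | v w | S w v; A ::= w | A A | v L | v w | S w v

Unit pairs: A ⇒* {S}; L ⇒* {A, S}.
For every A with A ⇒* B via unit rules, add B's non-unit alternatives to A; then delete every rule of the form X → Y.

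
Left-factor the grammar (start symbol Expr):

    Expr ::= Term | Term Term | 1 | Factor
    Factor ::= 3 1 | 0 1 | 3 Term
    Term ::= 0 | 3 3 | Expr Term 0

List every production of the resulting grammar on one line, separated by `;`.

Expr has alternatives sharing prefix 'Term': factor to Expr → Term Expr1 with Expr1 → ε | Term.
Factor has alternatives sharing prefix '3': factor to Factor → 3 Factor1 with Factor1 → 1 | Term.

Expr ::= 1 | Factor | Term Expr1; Factor ::= 0 1 | 3 Factor1; Term ::= 0 | 3 3 | Expr Term 0; Expr1 ::= ε | Term; Factor1 ::= 1 | Term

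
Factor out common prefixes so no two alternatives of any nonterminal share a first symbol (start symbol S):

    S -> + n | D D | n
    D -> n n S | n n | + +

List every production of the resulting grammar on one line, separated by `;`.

D has alternatives sharing prefix 'n n': factor to D → n n D' with D' → S | ε.

S -> + n | D D | n; D -> + + | n n D'; D' -> S | ε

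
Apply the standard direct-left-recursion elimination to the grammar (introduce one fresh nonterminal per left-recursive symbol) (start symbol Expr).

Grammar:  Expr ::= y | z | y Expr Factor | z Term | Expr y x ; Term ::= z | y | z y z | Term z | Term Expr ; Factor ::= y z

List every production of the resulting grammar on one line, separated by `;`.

Expr ::= y Expr1 | z Expr1 | y Expr Factor Expr1 | z Term Expr1; Term ::= z Term1 | y Term1 | z y z Term1; Factor ::= y z; Expr1 ::= y x Expr1 | eps; Term1 ::= z Term1 | Expr Term1 | eps

Left recursion appears on Expr, Term.
For Expr: α = {y x}, β = {y, z, y Expr Factor, z Term}. Rewrite as Expr → β Expr1 and Expr1 → α Expr1 | ε.
For Term: α = {z, Expr}, β = {z, y, z y z}. Rewrite as Term → β Term1 and Term1 → α Term1 | ε.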